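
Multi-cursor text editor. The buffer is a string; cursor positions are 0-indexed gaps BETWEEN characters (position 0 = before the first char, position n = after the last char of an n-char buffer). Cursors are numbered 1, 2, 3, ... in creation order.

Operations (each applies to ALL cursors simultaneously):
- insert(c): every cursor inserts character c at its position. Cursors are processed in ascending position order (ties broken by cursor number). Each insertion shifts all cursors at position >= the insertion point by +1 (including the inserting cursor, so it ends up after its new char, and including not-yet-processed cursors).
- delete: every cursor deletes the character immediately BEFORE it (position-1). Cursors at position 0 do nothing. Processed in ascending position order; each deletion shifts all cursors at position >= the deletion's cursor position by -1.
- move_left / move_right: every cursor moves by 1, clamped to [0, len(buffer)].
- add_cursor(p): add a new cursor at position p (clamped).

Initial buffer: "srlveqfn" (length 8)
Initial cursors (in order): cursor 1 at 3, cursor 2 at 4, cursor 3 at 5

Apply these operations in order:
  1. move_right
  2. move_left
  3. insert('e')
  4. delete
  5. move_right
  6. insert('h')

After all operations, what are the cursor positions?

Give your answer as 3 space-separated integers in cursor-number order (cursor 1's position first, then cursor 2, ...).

After op 1 (move_right): buffer="srlveqfn" (len 8), cursors c1@4 c2@5 c3@6, authorship ........
After op 2 (move_left): buffer="srlveqfn" (len 8), cursors c1@3 c2@4 c3@5, authorship ........
After op 3 (insert('e')): buffer="srleveeeqfn" (len 11), cursors c1@4 c2@6 c3@8, authorship ...1.2.3...
After op 4 (delete): buffer="srlveqfn" (len 8), cursors c1@3 c2@4 c3@5, authorship ........
After op 5 (move_right): buffer="srlveqfn" (len 8), cursors c1@4 c2@5 c3@6, authorship ........
After op 6 (insert('h')): buffer="srlvhehqhfn" (len 11), cursors c1@5 c2@7 c3@9, authorship ....1.2.3..

Answer: 5 7 9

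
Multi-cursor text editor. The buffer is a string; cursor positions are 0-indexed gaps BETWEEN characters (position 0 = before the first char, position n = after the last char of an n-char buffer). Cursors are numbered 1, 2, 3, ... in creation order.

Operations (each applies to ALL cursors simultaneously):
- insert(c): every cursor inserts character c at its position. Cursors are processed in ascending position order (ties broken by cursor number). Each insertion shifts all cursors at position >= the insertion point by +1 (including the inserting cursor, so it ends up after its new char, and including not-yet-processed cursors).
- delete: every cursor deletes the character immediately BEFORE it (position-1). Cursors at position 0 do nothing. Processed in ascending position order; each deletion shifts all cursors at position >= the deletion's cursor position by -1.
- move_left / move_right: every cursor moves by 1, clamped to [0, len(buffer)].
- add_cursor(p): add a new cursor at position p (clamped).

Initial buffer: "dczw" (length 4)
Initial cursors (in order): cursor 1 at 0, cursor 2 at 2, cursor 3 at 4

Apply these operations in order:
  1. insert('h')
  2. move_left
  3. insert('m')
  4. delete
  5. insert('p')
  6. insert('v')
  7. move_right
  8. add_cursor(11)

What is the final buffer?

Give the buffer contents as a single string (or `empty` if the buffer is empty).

Answer: pvhdcpvhzwpvh

Derivation:
After op 1 (insert('h')): buffer="hdchzwh" (len 7), cursors c1@1 c2@4 c3@7, authorship 1..2..3
After op 2 (move_left): buffer="hdchzwh" (len 7), cursors c1@0 c2@3 c3@6, authorship 1..2..3
After op 3 (insert('m')): buffer="mhdcmhzwmh" (len 10), cursors c1@1 c2@5 c3@9, authorship 11..22..33
After op 4 (delete): buffer="hdchzwh" (len 7), cursors c1@0 c2@3 c3@6, authorship 1..2..3
After op 5 (insert('p')): buffer="phdcphzwph" (len 10), cursors c1@1 c2@5 c3@9, authorship 11..22..33
After op 6 (insert('v')): buffer="pvhdcpvhzwpvh" (len 13), cursors c1@2 c2@7 c3@12, authorship 111..222..333
After op 7 (move_right): buffer="pvhdcpvhzwpvh" (len 13), cursors c1@3 c2@8 c3@13, authorship 111..222..333
After op 8 (add_cursor(11)): buffer="pvhdcpvhzwpvh" (len 13), cursors c1@3 c2@8 c4@11 c3@13, authorship 111..222..333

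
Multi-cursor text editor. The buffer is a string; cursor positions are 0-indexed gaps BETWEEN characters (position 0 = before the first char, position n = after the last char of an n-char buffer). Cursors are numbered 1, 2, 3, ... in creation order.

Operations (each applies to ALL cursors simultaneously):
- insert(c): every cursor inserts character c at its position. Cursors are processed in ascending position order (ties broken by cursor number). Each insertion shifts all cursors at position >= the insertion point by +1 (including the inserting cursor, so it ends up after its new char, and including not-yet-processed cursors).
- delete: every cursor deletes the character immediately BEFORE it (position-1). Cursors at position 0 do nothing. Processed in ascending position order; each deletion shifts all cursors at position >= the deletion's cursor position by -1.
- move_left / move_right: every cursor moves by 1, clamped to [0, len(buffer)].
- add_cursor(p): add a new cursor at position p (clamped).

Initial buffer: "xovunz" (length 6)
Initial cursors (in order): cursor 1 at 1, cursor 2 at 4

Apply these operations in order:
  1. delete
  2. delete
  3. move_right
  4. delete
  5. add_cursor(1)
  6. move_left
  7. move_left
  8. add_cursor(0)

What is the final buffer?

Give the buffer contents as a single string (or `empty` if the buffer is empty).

Answer: z

Derivation:
After op 1 (delete): buffer="ovnz" (len 4), cursors c1@0 c2@2, authorship ....
After op 2 (delete): buffer="onz" (len 3), cursors c1@0 c2@1, authorship ...
After op 3 (move_right): buffer="onz" (len 3), cursors c1@1 c2@2, authorship ...
After op 4 (delete): buffer="z" (len 1), cursors c1@0 c2@0, authorship .
After op 5 (add_cursor(1)): buffer="z" (len 1), cursors c1@0 c2@0 c3@1, authorship .
After op 6 (move_left): buffer="z" (len 1), cursors c1@0 c2@0 c3@0, authorship .
After op 7 (move_left): buffer="z" (len 1), cursors c1@0 c2@0 c3@0, authorship .
After op 8 (add_cursor(0)): buffer="z" (len 1), cursors c1@0 c2@0 c3@0 c4@0, authorship .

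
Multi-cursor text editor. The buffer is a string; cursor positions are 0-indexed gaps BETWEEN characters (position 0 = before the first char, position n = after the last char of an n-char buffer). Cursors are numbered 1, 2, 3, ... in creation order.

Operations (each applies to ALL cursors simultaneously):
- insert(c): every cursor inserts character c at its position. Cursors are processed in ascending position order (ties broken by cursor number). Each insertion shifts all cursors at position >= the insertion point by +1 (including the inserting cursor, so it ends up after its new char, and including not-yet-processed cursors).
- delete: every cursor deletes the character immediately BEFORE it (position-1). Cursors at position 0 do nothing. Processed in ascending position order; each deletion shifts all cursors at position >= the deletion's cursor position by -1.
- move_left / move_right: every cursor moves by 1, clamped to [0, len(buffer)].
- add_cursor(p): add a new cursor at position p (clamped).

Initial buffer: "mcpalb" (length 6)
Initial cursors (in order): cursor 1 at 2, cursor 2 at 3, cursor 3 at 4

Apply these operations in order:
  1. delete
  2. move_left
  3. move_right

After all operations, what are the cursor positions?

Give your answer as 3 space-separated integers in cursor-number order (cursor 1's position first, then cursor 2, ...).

Answer: 1 1 1

Derivation:
After op 1 (delete): buffer="mlb" (len 3), cursors c1@1 c2@1 c3@1, authorship ...
After op 2 (move_left): buffer="mlb" (len 3), cursors c1@0 c2@0 c3@0, authorship ...
After op 3 (move_right): buffer="mlb" (len 3), cursors c1@1 c2@1 c3@1, authorship ...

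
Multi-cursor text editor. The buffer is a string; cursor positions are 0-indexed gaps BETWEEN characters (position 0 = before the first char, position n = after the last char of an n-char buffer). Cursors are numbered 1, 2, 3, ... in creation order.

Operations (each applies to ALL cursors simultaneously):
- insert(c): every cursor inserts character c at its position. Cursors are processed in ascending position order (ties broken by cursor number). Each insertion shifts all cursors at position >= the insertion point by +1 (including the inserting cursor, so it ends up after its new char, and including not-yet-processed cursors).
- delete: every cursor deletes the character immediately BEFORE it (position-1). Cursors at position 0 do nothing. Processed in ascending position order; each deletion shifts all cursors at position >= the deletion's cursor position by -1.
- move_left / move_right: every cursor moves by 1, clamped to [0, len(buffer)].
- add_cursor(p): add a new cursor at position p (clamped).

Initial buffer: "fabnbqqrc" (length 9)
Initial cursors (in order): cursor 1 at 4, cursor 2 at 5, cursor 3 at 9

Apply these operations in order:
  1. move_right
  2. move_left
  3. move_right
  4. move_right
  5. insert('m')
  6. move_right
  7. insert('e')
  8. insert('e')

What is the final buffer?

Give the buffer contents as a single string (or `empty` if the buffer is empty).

Answer: fabnbqmqeemreecmee

Derivation:
After op 1 (move_right): buffer="fabnbqqrc" (len 9), cursors c1@5 c2@6 c3@9, authorship .........
After op 2 (move_left): buffer="fabnbqqrc" (len 9), cursors c1@4 c2@5 c3@8, authorship .........
After op 3 (move_right): buffer="fabnbqqrc" (len 9), cursors c1@5 c2@6 c3@9, authorship .........
After op 4 (move_right): buffer="fabnbqqrc" (len 9), cursors c1@6 c2@7 c3@9, authorship .........
After op 5 (insert('m')): buffer="fabnbqmqmrcm" (len 12), cursors c1@7 c2@9 c3@12, authorship ......1.2..3
After op 6 (move_right): buffer="fabnbqmqmrcm" (len 12), cursors c1@8 c2@10 c3@12, authorship ......1.2..3
After op 7 (insert('e')): buffer="fabnbqmqemrecme" (len 15), cursors c1@9 c2@12 c3@15, authorship ......1.12.2.33
After op 8 (insert('e')): buffer="fabnbqmqeemreecmee" (len 18), cursors c1@10 c2@14 c3@18, authorship ......1.112.22.333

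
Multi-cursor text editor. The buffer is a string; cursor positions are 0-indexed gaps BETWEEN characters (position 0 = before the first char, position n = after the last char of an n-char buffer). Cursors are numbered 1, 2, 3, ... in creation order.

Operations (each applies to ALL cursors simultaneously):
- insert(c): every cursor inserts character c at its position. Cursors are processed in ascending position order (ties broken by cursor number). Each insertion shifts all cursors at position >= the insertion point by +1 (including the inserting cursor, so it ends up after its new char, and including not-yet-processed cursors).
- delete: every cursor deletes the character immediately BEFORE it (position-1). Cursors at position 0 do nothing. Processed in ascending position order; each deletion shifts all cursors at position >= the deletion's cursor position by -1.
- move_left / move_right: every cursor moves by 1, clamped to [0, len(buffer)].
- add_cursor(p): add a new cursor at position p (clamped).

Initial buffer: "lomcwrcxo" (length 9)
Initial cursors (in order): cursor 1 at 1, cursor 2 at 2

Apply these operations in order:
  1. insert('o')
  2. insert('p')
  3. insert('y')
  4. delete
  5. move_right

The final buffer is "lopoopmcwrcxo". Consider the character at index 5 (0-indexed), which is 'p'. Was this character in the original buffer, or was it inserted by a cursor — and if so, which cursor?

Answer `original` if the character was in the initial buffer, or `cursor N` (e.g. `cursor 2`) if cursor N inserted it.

After op 1 (insert('o')): buffer="looomcwrcxo" (len 11), cursors c1@2 c2@4, authorship .1.2.......
After op 2 (insert('p')): buffer="lopoopmcwrcxo" (len 13), cursors c1@3 c2@6, authorship .11.22.......
After op 3 (insert('y')): buffer="lopyoopymcwrcxo" (len 15), cursors c1@4 c2@8, authorship .111.222.......
After op 4 (delete): buffer="lopoopmcwrcxo" (len 13), cursors c1@3 c2@6, authorship .11.22.......
After op 5 (move_right): buffer="lopoopmcwrcxo" (len 13), cursors c1@4 c2@7, authorship .11.22.......
Authorship (.=original, N=cursor N): . 1 1 . 2 2 . . . . . . .
Index 5: author = 2

Answer: cursor 2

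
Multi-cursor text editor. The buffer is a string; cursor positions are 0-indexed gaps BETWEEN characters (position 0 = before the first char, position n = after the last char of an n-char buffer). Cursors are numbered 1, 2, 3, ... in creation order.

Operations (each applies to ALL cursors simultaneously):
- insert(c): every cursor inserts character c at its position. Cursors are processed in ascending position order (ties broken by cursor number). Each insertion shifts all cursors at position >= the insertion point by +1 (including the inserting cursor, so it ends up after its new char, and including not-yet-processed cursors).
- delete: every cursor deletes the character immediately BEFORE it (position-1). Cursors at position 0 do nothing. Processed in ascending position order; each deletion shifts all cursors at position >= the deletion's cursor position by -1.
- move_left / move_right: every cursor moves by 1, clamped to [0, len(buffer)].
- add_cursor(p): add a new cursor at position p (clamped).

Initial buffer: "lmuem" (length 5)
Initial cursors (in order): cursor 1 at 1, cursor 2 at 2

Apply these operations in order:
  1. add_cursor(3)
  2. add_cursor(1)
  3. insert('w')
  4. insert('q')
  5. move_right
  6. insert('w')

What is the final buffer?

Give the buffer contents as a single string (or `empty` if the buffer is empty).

Answer: lwwqqmwwwquwwqewm

Derivation:
After op 1 (add_cursor(3)): buffer="lmuem" (len 5), cursors c1@1 c2@2 c3@3, authorship .....
After op 2 (add_cursor(1)): buffer="lmuem" (len 5), cursors c1@1 c4@1 c2@2 c3@3, authorship .....
After op 3 (insert('w')): buffer="lwwmwuwem" (len 9), cursors c1@3 c4@3 c2@5 c3@7, authorship .14.2.3..
After op 4 (insert('q')): buffer="lwwqqmwquwqem" (len 13), cursors c1@5 c4@5 c2@8 c3@11, authorship .1414.22.33..
After op 5 (move_right): buffer="lwwqqmwquwqem" (len 13), cursors c1@6 c4@6 c2@9 c3@12, authorship .1414.22.33..
After op 6 (insert('w')): buffer="lwwqqmwwwquwwqewm" (len 17), cursors c1@8 c4@8 c2@12 c3@16, authorship .1414.1422.233.3.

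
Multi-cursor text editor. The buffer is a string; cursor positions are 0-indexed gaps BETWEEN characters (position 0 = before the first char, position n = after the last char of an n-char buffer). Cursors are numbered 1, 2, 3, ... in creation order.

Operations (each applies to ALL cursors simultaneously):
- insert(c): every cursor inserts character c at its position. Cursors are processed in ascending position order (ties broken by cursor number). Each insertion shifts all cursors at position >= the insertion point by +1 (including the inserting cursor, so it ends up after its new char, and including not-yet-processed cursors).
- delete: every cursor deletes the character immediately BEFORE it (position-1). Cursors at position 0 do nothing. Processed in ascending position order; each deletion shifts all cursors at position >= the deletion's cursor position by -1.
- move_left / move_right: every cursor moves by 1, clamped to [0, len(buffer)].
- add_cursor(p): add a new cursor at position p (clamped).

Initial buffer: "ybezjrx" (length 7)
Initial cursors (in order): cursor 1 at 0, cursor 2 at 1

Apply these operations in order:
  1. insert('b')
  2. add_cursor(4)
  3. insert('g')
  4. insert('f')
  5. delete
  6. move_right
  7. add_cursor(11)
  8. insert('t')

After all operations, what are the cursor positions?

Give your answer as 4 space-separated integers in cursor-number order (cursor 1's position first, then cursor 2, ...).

After op 1 (insert('b')): buffer="bybbezjrx" (len 9), cursors c1@1 c2@3, authorship 1.2......
After op 2 (add_cursor(4)): buffer="bybbezjrx" (len 9), cursors c1@1 c2@3 c3@4, authorship 1.2......
After op 3 (insert('g')): buffer="bgybgbgezjrx" (len 12), cursors c1@2 c2@5 c3@7, authorship 11.22.3.....
After op 4 (insert('f')): buffer="bgfybgfbgfezjrx" (len 15), cursors c1@3 c2@7 c3@10, authorship 111.222.33.....
After op 5 (delete): buffer="bgybgbgezjrx" (len 12), cursors c1@2 c2@5 c3@7, authorship 11.22.3.....
After op 6 (move_right): buffer="bgybgbgezjrx" (len 12), cursors c1@3 c2@6 c3@8, authorship 11.22.3.....
After op 7 (add_cursor(11)): buffer="bgybgbgezjrx" (len 12), cursors c1@3 c2@6 c3@8 c4@11, authorship 11.22.3.....
After op 8 (insert('t')): buffer="bgytbgbtgetzjrtx" (len 16), cursors c1@4 c2@8 c3@11 c4@15, authorship 11.122.23.3...4.

Answer: 4 8 11 15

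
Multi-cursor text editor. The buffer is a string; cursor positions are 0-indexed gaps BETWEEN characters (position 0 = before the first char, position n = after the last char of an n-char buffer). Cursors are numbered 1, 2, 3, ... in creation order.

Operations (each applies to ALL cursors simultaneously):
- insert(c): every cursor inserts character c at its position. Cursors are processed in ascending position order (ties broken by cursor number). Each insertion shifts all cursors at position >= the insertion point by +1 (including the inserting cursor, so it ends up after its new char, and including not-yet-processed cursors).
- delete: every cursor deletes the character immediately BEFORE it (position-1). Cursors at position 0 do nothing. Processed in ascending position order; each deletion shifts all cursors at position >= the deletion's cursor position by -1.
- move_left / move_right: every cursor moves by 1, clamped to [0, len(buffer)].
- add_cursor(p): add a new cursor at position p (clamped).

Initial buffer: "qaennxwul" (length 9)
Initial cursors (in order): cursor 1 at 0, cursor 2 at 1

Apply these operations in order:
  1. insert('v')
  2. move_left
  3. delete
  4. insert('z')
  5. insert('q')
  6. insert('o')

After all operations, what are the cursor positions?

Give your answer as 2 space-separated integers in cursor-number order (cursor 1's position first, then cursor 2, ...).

After op 1 (insert('v')): buffer="vqvaennxwul" (len 11), cursors c1@1 c2@3, authorship 1.2........
After op 2 (move_left): buffer="vqvaennxwul" (len 11), cursors c1@0 c2@2, authorship 1.2........
After op 3 (delete): buffer="vvaennxwul" (len 10), cursors c1@0 c2@1, authorship 12........
After op 4 (insert('z')): buffer="zvzvaennxwul" (len 12), cursors c1@1 c2@3, authorship 1122........
After op 5 (insert('q')): buffer="zqvzqvaennxwul" (len 14), cursors c1@2 c2@5, authorship 111222........
After op 6 (insert('o')): buffer="zqovzqovaennxwul" (len 16), cursors c1@3 c2@7, authorship 11112222........

Answer: 3 7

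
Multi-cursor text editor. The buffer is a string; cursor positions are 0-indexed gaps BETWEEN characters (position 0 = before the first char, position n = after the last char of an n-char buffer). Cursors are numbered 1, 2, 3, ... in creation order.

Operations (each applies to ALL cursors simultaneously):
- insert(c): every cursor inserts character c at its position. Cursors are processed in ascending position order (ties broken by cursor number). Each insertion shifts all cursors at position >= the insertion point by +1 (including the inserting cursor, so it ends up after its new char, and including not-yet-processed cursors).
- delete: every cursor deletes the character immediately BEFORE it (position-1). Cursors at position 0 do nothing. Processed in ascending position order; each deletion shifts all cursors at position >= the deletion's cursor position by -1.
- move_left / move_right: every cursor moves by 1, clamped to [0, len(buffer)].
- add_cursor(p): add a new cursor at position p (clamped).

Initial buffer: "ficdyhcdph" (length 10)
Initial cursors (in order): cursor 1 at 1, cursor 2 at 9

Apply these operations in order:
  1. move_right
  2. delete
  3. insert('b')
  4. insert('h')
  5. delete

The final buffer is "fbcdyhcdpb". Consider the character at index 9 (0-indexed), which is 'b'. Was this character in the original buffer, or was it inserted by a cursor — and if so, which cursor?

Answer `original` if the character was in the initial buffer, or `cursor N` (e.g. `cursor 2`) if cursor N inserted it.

Answer: cursor 2

Derivation:
After op 1 (move_right): buffer="ficdyhcdph" (len 10), cursors c1@2 c2@10, authorship ..........
After op 2 (delete): buffer="fcdyhcdp" (len 8), cursors c1@1 c2@8, authorship ........
After op 3 (insert('b')): buffer="fbcdyhcdpb" (len 10), cursors c1@2 c2@10, authorship .1.......2
After op 4 (insert('h')): buffer="fbhcdyhcdpbh" (len 12), cursors c1@3 c2@12, authorship .11.......22
After op 5 (delete): buffer="fbcdyhcdpb" (len 10), cursors c1@2 c2@10, authorship .1.......2
Authorship (.=original, N=cursor N): . 1 . . . . . . . 2
Index 9: author = 2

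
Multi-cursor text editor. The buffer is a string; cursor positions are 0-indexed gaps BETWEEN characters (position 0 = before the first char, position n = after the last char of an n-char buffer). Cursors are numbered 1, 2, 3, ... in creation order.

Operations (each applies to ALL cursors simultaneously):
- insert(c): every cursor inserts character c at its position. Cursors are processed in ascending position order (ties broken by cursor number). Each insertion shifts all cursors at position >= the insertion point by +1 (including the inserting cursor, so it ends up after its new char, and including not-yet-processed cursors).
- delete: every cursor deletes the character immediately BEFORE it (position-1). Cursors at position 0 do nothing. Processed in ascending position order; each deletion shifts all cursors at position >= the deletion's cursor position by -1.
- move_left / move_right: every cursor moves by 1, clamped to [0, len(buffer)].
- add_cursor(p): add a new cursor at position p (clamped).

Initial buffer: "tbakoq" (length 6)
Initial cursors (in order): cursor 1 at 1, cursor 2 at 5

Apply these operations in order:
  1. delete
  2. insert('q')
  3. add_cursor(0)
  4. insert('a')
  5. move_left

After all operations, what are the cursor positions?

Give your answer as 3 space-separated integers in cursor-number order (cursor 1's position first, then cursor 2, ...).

Answer: 2 7 0

Derivation:
After op 1 (delete): buffer="bakq" (len 4), cursors c1@0 c2@3, authorship ....
After op 2 (insert('q')): buffer="qbakqq" (len 6), cursors c1@1 c2@5, authorship 1...2.
After op 3 (add_cursor(0)): buffer="qbakqq" (len 6), cursors c3@0 c1@1 c2@5, authorship 1...2.
After op 4 (insert('a')): buffer="aqabakqaq" (len 9), cursors c3@1 c1@3 c2@8, authorship 311...22.
After op 5 (move_left): buffer="aqabakqaq" (len 9), cursors c3@0 c1@2 c2@7, authorship 311...22.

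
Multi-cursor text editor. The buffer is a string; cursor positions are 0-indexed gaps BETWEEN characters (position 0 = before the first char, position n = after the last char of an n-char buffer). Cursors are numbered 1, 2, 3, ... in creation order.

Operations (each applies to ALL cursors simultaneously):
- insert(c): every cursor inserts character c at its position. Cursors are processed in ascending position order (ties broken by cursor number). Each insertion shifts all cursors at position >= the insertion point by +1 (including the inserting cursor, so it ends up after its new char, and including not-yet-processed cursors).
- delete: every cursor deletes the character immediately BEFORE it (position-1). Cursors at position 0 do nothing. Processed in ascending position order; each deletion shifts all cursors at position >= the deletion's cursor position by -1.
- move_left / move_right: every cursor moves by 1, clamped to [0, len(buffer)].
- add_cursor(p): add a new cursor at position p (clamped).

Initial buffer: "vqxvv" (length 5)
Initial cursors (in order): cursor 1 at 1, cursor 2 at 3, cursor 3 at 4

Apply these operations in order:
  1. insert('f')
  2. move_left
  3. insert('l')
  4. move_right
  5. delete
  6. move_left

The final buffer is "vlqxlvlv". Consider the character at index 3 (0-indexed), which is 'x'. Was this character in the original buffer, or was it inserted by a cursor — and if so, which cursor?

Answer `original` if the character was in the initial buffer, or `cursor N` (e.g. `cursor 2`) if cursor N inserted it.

After op 1 (insert('f')): buffer="vfqxfvfv" (len 8), cursors c1@2 c2@5 c3@7, authorship .1..2.3.
After op 2 (move_left): buffer="vfqxfvfv" (len 8), cursors c1@1 c2@4 c3@6, authorship .1..2.3.
After op 3 (insert('l')): buffer="vlfqxlfvlfv" (len 11), cursors c1@2 c2@6 c3@9, authorship .11..22.33.
After op 4 (move_right): buffer="vlfqxlfvlfv" (len 11), cursors c1@3 c2@7 c3@10, authorship .11..22.33.
After op 5 (delete): buffer="vlqxlvlv" (len 8), cursors c1@2 c2@5 c3@7, authorship .1..2.3.
After op 6 (move_left): buffer="vlqxlvlv" (len 8), cursors c1@1 c2@4 c3@6, authorship .1..2.3.
Authorship (.=original, N=cursor N): . 1 . . 2 . 3 .
Index 3: author = original

Answer: original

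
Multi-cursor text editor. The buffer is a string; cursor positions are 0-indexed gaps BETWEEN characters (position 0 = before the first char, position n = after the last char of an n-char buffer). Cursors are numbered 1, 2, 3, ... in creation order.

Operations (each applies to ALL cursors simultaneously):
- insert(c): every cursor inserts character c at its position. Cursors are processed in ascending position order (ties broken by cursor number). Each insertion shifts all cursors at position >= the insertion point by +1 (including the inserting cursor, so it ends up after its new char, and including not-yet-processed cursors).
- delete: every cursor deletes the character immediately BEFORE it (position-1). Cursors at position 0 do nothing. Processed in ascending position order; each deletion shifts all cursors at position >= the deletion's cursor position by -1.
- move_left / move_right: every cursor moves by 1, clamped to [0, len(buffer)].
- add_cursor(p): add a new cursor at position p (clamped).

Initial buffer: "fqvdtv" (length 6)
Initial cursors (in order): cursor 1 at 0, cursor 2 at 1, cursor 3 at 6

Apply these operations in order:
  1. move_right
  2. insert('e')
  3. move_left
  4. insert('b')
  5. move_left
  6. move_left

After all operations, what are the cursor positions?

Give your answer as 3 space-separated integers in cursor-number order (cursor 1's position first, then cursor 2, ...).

Answer: 0 3 9

Derivation:
After op 1 (move_right): buffer="fqvdtv" (len 6), cursors c1@1 c2@2 c3@6, authorship ......
After op 2 (insert('e')): buffer="feqevdtve" (len 9), cursors c1@2 c2@4 c3@9, authorship .1.2....3
After op 3 (move_left): buffer="feqevdtve" (len 9), cursors c1@1 c2@3 c3@8, authorship .1.2....3
After op 4 (insert('b')): buffer="fbeqbevdtvbe" (len 12), cursors c1@2 c2@5 c3@11, authorship .11.22....33
After op 5 (move_left): buffer="fbeqbevdtvbe" (len 12), cursors c1@1 c2@4 c3@10, authorship .11.22....33
After op 6 (move_left): buffer="fbeqbevdtvbe" (len 12), cursors c1@0 c2@3 c3@9, authorship .11.22....33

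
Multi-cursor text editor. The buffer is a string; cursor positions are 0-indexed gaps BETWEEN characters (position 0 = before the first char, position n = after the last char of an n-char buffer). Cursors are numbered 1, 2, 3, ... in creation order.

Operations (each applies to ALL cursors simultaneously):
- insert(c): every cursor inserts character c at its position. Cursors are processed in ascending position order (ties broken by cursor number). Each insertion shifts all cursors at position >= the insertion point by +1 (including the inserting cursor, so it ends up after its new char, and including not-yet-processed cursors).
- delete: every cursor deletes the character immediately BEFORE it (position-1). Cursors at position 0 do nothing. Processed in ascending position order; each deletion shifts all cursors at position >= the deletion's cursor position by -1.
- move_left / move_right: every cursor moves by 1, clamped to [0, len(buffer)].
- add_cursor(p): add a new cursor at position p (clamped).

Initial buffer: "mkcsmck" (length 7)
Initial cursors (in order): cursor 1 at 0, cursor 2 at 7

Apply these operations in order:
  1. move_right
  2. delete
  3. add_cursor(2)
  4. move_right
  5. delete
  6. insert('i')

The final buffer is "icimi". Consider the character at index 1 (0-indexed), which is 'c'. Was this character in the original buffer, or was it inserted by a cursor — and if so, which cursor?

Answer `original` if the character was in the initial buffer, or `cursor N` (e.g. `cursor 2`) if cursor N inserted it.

Answer: original

Derivation:
After op 1 (move_right): buffer="mkcsmck" (len 7), cursors c1@1 c2@7, authorship .......
After op 2 (delete): buffer="kcsmc" (len 5), cursors c1@0 c2@5, authorship .....
After op 3 (add_cursor(2)): buffer="kcsmc" (len 5), cursors c1@0 c3@2 c2@5, authorship .....
After op 4 (move_right): buffer="kcsmc" (len 5), cursors c1@1 c3@3 c2@5, authorship .....
After op 5 (delete): buffer="cm" (len 2), cursors c1@0 c3@1 c2@2, authorship ..
After op 6 (insert('i')): buffer="icimi" (len 5), cursors c1@1 c3@3 c2@5, authorship 1.3.2
Authorship (.=original, N=cursor N): 1 . 3 . 2
Index 1: author = original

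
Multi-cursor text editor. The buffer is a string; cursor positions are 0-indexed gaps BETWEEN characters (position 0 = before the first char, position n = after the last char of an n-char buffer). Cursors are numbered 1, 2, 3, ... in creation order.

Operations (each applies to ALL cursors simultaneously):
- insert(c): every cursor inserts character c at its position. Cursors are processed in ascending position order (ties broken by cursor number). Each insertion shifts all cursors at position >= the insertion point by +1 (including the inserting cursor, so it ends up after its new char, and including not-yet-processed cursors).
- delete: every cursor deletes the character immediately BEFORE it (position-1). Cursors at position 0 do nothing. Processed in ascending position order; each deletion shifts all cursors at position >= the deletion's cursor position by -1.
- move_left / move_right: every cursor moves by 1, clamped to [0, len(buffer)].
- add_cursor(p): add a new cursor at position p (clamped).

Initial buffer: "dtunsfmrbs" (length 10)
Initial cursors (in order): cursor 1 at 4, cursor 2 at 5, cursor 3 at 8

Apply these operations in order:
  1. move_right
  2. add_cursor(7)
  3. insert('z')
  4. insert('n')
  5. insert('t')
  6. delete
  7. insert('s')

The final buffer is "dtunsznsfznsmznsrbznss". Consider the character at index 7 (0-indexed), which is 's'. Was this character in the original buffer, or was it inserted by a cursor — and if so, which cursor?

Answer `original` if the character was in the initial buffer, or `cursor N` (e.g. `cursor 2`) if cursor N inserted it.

After op 1 (move_right): buffer="dtunsfmrbs" (len 10), cursors c1@5 c2@6 c3@9, authorship ..........
After op 2 (add_cursor(7)): buffer="dtunsfmrbs" (len 10), cursors c1@5 c2@6 c4@7 c3@9, authorship ..........
After op 3 (insert('z')): buffer="dtunszfzmzrbzs" (len 14), cursors c1@6 c2@8 c4@10 c3@13, authorship .....1.2.4..3.
After op 4 (insert('n')): buffer="dtunsznfznmznrbzns" (len 18), cursors c1@7 c2@10 c4@13 c3@17, authorship .....11.22.44..33.
After op 5 (insert('t')): buffer="dtunszntfzntmzntrbznts" (len 22), cursors c1@8 c2@12 c4@16 c3@21, authorship .....111.222.444..333.
After op 6 (delete): buffer="dtunsznfznmznrbzns" (len 18), cursors c1@7 c2@10 c4@13 c3@17, authorship .....11.22.44..33.
After op 7 (insert('s')): buffer="dtunsznsfznsmznsrbznss" (len 22), cursors c1@8 c2@12 c4@16 c3@21, authorship .....111.222.444..333.
Authorship (.=original, N=cursor N): . . . . . 1 1 1 . 2 2 2 . 4 4 4 . . 3 3 3 .
Index 7: author = 1

Answer: cursor 1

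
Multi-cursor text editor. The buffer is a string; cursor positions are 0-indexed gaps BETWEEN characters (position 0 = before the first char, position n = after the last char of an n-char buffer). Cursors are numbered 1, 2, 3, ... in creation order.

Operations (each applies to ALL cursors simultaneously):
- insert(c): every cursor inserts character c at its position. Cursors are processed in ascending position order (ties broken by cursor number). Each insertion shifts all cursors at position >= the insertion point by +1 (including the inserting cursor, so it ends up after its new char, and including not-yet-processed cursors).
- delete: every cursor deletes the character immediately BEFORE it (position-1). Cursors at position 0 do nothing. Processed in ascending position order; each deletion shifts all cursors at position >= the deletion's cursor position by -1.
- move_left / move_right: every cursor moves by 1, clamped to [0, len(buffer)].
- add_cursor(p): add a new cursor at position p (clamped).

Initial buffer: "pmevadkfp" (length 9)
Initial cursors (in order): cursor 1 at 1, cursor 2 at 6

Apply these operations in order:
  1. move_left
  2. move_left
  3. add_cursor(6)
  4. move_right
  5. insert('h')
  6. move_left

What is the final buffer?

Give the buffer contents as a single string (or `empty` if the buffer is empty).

Answer: phmevahdkhfp

Derivation:
After op 1 (move_left): buffer="pmevadkfp" (len 9), cursors c1@0 c2@5, authorship .........
After op 2 (move_left): buffer="pmevadkfp" (len 9), cursors c1@0 c2@4, authorship .........
After op 3 (add_cursor(6)): buffer="pmevadkfp" (len 9), cursors c1@0 c2@4 c3@6, authorship .........
After op 4 (move_right): buffer="pmevadkfp" (len 9), cursors c1@1 c2@5 c3@7, authorship .........
After op 5 (insert('h')): buffer="phmevahdkhfp" (len 12), cursors c1@2 c2@7 c3@10, authorship .1....2..3..
After op 6 (move_left): buffer="phmevahdkhfp" (len 12), cursors c1@1 c2@6 c3@9, authorship .1....2..3..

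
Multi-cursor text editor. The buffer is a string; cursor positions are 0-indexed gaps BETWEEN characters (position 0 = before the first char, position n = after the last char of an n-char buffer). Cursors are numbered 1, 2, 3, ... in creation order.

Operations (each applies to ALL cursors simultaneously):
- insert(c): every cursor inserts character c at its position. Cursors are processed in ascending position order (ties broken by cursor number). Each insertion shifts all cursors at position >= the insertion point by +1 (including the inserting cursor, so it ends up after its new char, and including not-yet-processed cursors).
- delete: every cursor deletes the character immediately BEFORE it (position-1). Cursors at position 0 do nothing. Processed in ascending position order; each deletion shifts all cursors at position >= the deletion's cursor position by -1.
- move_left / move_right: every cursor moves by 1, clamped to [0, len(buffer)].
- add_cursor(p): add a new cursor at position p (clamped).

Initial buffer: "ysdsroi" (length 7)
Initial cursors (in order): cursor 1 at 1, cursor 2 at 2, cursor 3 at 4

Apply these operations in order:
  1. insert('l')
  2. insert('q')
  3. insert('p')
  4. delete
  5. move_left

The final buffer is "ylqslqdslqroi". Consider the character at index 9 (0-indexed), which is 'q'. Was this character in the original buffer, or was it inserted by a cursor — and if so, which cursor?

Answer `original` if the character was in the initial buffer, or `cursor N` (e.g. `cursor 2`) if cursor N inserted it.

Answer: cursor 3

Derivation:
After op 1 (insert('l')): buffer="ylsldslroi" (len 10), cursors c1@2 c2@4 c3@7, authorship .1.2..3...
After op 2 (insert('q')): buffer="ylqslqdslqroi" (len 13), cursors c1@3 c2@6 c3@10, authorship .11.22..33...
After op 3 (insert('p')): buffer="ylqpslqpdslqproi" (len 16), cursors c1@4 c2@8 c3@13, authorship .111.222..333...
After op 4 (delete): buffer="ylqslqdslqroi" (len 13), cursors c1@3 c2@6 c3@10, authorship .11.22..33...
After op 5 (move_left): buffer="ylqslqdslqroi" (len 13), cursors c1@2 c2@5 c3@9, authorship .11.22..33...
Authorship (.=original, N=cursor N): . 1 1 . 2 2 . . 3 3 . . .
Index 9: author = 3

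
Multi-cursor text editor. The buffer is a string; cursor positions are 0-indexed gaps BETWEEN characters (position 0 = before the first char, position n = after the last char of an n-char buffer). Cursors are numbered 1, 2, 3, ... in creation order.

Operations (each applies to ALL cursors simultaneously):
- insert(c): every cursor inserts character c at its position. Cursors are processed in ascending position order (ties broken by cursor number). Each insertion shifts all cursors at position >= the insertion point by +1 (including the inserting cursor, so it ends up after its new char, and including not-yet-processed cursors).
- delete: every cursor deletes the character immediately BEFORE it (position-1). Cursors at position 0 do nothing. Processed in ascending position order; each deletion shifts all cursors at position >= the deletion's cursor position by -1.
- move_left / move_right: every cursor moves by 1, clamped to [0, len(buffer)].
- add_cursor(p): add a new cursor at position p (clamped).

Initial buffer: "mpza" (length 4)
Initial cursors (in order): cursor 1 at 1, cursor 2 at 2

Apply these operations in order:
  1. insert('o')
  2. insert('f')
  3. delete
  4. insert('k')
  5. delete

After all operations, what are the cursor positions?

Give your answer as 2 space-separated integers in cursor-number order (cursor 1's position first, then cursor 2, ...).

After op 1 (insert('o')): buffer="mopoza" (len 6), cursors c1@2 c2@4, authorship .1.2..
After op 2 (insert('f')): buffer="mofpofza" (len 8), cursors c1@3 c2@6, authorship .11.22..
After op 3 (delete): buffer="mopoza" (len 6), cursors c1@2 c2@4, authorship .1.2..
After op 4 (insert('k')): buffer="mokpokza" (len 8), cursors c1@3 c2@6, authorship .11.22..
After op 5 (delete): buffer="mopoza" (len 6), cursors c1@2 c2@4, authorship .1.2..

Answer: 2 4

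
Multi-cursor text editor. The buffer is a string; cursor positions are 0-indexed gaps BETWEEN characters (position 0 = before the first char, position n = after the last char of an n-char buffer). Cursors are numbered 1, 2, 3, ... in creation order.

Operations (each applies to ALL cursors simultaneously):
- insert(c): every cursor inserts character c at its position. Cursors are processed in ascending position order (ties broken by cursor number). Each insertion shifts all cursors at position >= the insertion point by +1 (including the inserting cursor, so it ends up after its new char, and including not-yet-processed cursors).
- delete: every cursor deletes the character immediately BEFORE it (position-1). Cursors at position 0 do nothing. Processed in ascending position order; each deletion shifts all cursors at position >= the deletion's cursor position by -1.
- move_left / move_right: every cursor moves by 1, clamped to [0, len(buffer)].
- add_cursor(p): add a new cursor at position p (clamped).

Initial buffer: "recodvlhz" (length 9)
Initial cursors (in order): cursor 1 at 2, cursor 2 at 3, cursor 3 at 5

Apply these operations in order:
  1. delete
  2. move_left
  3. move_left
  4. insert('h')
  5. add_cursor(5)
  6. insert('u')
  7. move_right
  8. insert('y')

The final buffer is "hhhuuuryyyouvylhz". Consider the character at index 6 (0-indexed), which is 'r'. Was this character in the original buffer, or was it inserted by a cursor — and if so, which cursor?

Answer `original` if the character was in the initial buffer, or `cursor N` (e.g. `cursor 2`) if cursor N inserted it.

After op 1 (delete): buffer="rovlhz" (len 6), cursors c1@1 c2@1 c3@2, authorship ......
After op 2 (move_left): buffer="rovlhz" (len 6), cursors c1@0 c2@0 c3@1, authorship ......
After op 3 (move_left): buffer="rovlhz" (len 6), cursors c1@0 c2@0 c3@0, authorship ......
After op 4 (insert('h')): buffer="hhhrovlhz" (len 9), cursors c1@3 c2@3 c3@3, authorship 123......
After op 5 (add_cursor(5)): buffer="hhhrovlhz" (len 9), cursors c1@3 c2@3 c3@3 c4@5, authorship 123......
After op 6 (insert('u')): buffer="hhhuuurouvlhz" (len 13), cursors c1@6 c2@6 c3@6 c4@9, authorship 123123..4....
After op 7 (move_right): buffer="hhhuuurouvlhz" (len 13), cursors c1@7 c2@7 c3@7 c4@10, authorship 123123..4....
After op 8 (insert('y')): buffer="hhhuuuryyyouvylhz" (len 17), cursors c1@10 c2@10 c3@10 c4@14, authorship 123123.123.4.4...
Authorship (.=original, N=cursor N): 1 2 3 1 2 3 . 1 2 3 . 4 . 4 . . .
Index 6: author = original

Answer: original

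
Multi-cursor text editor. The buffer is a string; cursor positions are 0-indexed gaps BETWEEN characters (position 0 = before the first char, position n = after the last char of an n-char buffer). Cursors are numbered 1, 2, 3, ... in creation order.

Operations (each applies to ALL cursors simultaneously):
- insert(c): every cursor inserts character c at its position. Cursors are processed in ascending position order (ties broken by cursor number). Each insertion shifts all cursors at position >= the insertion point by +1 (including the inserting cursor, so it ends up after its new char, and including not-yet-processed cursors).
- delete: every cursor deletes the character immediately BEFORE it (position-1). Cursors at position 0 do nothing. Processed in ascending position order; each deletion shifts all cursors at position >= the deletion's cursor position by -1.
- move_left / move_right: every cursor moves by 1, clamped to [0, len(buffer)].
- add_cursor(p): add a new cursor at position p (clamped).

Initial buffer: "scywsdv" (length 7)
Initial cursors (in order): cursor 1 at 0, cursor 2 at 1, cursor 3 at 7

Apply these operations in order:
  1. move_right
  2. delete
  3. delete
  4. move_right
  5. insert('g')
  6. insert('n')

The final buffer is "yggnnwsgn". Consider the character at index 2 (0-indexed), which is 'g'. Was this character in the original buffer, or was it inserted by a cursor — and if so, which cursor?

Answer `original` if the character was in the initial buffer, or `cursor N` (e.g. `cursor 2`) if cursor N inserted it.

Answer: cursor 2

Derivation:
After op 1 (move_right): buffer="scywsdv" (len 7), cursors c1@1 c2@2 c3@7, authorship .......
After op 2 (delete): buffer="ywsd" (len 4), cursors c1@0 c2@0 c3@4, authorship ....
After op 3 (delete): buffer="yws" (len 3), cursors c1@0 c2@0 c3@3, authorship ...
After op 4 (move_right): buffer="yws" (len 3), cursors c1@1 c2@1 c3@3, authorship ...
After op 5 (insert('g')): buffer="yggwsg" (len 6), cursors c1@3 c2@3 c3@6, authorship .12..3
After op 6 (insert('n')): buffer="yggnnwsgn" (len 9), cursors c1@5 c2@5 c3@9, authorship .1212..33
Authorship (.=original, N=cursor N): . 1 2 1 2 . . 3 3
Index 2: author = 2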